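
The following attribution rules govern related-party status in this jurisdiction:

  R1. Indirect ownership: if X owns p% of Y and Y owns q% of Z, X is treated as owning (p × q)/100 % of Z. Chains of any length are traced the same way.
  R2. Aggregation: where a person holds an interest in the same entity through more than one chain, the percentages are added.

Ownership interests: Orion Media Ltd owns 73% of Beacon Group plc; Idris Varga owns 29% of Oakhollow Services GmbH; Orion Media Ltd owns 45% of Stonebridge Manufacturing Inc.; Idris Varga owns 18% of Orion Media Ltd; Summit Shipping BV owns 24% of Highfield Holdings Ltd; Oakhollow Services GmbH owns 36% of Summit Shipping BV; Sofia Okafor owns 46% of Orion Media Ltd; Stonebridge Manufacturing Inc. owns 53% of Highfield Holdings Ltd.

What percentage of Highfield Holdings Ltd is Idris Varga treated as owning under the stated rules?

6.7986%

Chain via Oakhollow Services GmbH → Summit Shipping BV (R1): 29% × 36% × 24% = 2.5056% of Highfield Holdings Ltd.
Chain via Orion Media Ltd → Stonebridge Manufacturing Inc. (R1): 18% × 45% × 53% = 4.293% of Highfield Holdings Ltd.
Aggregating (R2): 2.5056% + 4.293% = 6.7986%.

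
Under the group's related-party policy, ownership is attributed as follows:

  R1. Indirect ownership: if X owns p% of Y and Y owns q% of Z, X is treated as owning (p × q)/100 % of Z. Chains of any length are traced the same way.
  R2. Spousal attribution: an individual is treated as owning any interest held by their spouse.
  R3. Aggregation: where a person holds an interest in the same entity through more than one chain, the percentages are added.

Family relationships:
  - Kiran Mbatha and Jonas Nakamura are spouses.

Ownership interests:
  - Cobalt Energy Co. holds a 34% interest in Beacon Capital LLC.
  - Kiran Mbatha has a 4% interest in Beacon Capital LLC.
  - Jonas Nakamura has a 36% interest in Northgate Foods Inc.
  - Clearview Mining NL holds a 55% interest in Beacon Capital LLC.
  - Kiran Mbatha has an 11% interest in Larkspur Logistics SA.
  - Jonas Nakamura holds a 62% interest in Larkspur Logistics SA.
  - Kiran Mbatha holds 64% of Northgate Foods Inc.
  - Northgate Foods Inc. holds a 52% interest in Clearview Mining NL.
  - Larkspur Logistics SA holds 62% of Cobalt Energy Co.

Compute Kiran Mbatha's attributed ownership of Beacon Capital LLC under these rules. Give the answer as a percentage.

By spousal attribution (R2), Kiran Mbatha is treated as also owning Jonas Nakamura's interest in Northgate Foods Inc, giving 64% + 36% = 100%.
By spousal attribution (R2), Kiran Mbatha is treated as also owning Jonas Nakamura's interest in Larkspur Logistics SA, giving 11% + 62% = 73%.
Chain via Northgate Foods Inc. → Clearview Mining NL (R1): 100% × 52% × 55% = 28.6% of Beacon Capital LLC.
Chain via Larkspur Logistics SA → Cobalt Energy Co. (R1): 73% × 62% × 34% = 15.3884% of Beacon Capital LLC.
Direct interest in Beacon Capital LLC: 4%.
Aggregating (R3): 28.6% + 15.3884% + 4% = 47.9884%.

47.9884%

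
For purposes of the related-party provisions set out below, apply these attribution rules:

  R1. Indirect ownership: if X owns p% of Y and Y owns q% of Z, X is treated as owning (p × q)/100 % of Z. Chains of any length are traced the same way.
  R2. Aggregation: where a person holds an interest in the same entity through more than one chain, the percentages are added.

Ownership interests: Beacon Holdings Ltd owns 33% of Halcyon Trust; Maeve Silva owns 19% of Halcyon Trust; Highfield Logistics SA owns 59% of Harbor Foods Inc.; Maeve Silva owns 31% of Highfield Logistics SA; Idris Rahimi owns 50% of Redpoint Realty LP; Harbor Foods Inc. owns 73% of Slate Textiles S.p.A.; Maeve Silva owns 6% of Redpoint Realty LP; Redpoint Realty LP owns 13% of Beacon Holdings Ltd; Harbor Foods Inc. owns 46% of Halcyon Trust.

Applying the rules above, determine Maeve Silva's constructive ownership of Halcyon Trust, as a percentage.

27.6708%

Chain via Highfield Logistics SA → Harbor Foods Inc. (R1): 31% × 59% × 46% = 8.4134% of Halcyon Trust.
Chain via Redpoint Realty LP → Beacon Holdings Ltd (R1): 6% × 13% × 33% = 0.2574% of Halcyon Trust.
Direct interest in Halcyon Trust: 19%.
Aggregating (R2): 8.4134% + 0.2574% + 19% = 27.6708%.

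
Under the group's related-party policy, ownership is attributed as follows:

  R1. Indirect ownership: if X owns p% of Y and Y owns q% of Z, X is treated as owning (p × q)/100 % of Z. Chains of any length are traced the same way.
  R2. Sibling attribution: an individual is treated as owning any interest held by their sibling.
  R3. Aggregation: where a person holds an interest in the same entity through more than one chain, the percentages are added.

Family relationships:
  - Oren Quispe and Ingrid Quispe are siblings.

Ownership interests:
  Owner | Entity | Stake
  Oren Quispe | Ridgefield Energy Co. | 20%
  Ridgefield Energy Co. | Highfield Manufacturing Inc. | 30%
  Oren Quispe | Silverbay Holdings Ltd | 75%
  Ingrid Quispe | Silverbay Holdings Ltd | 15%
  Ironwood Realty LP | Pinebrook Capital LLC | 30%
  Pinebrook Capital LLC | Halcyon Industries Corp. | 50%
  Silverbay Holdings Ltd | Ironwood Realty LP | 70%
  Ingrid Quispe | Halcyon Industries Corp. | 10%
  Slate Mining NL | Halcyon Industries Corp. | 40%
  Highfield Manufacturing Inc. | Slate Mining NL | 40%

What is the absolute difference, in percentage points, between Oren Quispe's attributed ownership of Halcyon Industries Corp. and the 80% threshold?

By sibling attribution (R2), Oren Quispe is treated as also owning Ingrid Quispe's interest in Silverbay Holdings Ltd, giving 75% + 15% = 90%.
By sibling attribution (R2), Oren Quispe is treated as owning Ingrid Quispe's 10% interest in Halcyon Industries Corp.
Chain via Silverbay Holdings Ltd → Ironwood Realty LP → Pinebrook Capital LLC (R1): 90% × 70% × 30% × 50% = 9.45% of Halcyon Industries Corp.
Chain via Ridgefield Energy Co. → Highfield Manufacturing Inc. → Slate Mining NL (R1): 20% × 30% × 40% × 40% = 0.96% of Halcyon Industries Corp.
Direct interest in Halcyon Industries Corp: 10%.
Aggregating (R3): 9.45% + 0.96% + 10% = 20.41%.
20.41% falls short of the 80% threshold by 59.59 percentage points.

59.59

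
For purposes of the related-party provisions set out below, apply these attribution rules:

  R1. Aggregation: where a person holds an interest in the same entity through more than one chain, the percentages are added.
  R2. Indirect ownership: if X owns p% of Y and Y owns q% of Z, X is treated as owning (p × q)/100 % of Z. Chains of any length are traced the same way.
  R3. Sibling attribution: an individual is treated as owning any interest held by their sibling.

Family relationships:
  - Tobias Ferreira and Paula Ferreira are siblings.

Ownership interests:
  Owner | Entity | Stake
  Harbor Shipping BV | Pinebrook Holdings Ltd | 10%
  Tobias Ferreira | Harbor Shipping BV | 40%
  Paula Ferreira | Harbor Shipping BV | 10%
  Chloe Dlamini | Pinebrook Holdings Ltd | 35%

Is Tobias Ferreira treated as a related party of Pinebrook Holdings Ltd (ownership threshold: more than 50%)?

By sibling attribution (R3), Tobias Ferreira is treated as also owning Paula Ferreira's interest in Harbor Shipping BV, giving 40% + 10% = 50%.
Chain via Harbor Shipping BV (R2): 50% × 10% = 5% of Pinebrook Holdings Ltd.
5% does not exceed the 50% threshold, so Tobias is not a related party to Pinebrook Holdings Ltd.

No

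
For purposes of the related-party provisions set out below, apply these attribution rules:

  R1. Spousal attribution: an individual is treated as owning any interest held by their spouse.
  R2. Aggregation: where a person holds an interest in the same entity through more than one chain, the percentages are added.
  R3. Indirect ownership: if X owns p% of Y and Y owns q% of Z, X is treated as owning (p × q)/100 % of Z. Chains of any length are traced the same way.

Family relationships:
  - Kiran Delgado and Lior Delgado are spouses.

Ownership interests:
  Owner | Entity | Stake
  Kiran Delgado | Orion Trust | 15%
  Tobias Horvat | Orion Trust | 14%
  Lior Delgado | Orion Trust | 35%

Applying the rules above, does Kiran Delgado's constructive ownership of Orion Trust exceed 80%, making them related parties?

No

By spousal attribution (R1), Kiran Delgado is treated as also owning Lior Delgado's interest in Orion Trust, giving 15% + 35% = 50%.
Direct interest in Orion Trust: 50%.
50% does not exceed the 80% threshold, so Kiran is not a related party to Orion Trust.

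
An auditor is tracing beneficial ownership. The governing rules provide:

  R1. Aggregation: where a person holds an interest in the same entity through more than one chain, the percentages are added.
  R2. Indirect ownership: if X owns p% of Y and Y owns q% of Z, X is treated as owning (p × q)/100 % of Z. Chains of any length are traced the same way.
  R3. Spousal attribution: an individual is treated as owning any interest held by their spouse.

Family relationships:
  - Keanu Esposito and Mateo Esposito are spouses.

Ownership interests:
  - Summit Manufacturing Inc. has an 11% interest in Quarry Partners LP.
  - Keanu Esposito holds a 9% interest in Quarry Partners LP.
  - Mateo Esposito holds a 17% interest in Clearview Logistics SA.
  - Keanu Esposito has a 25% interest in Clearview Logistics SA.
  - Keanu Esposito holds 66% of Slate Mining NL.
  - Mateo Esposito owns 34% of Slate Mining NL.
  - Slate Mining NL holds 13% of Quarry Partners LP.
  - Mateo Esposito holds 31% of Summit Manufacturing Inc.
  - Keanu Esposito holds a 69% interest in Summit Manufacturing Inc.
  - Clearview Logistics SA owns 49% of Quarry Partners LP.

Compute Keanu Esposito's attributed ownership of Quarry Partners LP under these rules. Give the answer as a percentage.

53.58%

By spousal attribution (R3), Keanu Esposito is treated as also owning Mateo Esposito's interest in Summit Manufacturing Inc, giving 69% + 31% = 100%.
By spousal attribution (R3), Keanu Esposito is treated as also owning Mateo Esposito's interest in Slate Mining NL, giving 66% + 34% = 100%.
By spousal attribution (R3), Keanu Esposito is treated as also owning Mateo Esposito's interest in Clearview Logistics SA, giving 25% + 17% = 42%.
Chain via Summit Manufacturing Inc. (R2): 100% × 11% = 11% of Quarry Partners LP.
Chain via Slate Mining NL (R2): 100% × 13% = 13% of Quarry Partners LP.
Chain via Clearview Logistics SA (R2): 42% × 49% = 20.58% of Quarry Partners LP.
Direct interest in Quarry Partners LP: 9%.
Aggregating (R1): 11% + 13% + 20.58% + 9% = 53.58%.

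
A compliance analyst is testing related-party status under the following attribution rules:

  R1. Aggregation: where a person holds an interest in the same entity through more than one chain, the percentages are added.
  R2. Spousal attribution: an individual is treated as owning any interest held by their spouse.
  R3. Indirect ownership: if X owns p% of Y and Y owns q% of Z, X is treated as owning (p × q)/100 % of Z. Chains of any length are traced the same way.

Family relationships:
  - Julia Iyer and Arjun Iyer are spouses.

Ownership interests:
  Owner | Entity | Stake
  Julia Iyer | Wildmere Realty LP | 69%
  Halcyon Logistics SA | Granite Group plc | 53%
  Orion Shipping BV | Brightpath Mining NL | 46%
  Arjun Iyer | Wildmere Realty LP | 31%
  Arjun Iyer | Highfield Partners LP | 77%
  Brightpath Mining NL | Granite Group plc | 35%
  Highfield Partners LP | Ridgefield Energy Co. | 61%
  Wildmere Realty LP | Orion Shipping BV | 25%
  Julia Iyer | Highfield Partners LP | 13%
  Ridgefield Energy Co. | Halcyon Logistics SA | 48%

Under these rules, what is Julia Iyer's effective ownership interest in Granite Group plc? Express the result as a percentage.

By spousal attribution (R2), Julia Iyer is treated as also owning Arjun Iyer's interest in Wildmere Realty LP, giving 69% + 31% = 100%.
By spousal attribution (R2), Julia Iyer is treated as also owning Arjun Iyer's interest in Highfield Partners LP, giving 13% + 77% = 90%.
Chain via Wildmere Realty LP → Orion Shipping BV → Brightpath Mining NL (R3): 100% × 25% × 46% × 35% = 4.025% of Granite Group plc.
Chain via Highfield Partners LP → Ridgefield Energy Co. → Halcyon Logistics SA (R3): 90% × 61% × 48% × 53% = 13.96656% of Granite Group plc.
Aggregating (R1): 4.025% + 13.96656% = 17.99156%.

17.99156%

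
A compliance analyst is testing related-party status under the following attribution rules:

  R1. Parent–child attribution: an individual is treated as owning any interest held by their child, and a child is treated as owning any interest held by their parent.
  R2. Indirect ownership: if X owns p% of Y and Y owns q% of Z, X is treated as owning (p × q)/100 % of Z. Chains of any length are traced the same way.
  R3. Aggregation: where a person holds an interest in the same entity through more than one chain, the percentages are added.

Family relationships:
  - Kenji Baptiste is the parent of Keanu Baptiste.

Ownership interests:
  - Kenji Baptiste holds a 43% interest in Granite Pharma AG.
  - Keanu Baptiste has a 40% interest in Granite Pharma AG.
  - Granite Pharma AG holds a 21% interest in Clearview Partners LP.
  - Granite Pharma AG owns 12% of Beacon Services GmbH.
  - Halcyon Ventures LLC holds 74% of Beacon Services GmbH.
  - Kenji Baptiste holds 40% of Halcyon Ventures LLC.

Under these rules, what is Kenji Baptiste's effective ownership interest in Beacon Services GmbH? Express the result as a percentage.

By parent–child attribution (R1), Kenji Baptiste is treated as also owning Keanu Baptiste's interest in Granite Pharma AG, giving 43% + 40% = 83%.
Chain via Halcyon Ventures LLC (R2): 40% × 74% = 29.6% of Beacon Services GmbH.
Chain via Granite Pharma AG (R2): 83% × 12% = 9.96% of Beacon Services GmbH.
Aggregating (R3): 29.6% + 9.96% = 39.56%.

39.56%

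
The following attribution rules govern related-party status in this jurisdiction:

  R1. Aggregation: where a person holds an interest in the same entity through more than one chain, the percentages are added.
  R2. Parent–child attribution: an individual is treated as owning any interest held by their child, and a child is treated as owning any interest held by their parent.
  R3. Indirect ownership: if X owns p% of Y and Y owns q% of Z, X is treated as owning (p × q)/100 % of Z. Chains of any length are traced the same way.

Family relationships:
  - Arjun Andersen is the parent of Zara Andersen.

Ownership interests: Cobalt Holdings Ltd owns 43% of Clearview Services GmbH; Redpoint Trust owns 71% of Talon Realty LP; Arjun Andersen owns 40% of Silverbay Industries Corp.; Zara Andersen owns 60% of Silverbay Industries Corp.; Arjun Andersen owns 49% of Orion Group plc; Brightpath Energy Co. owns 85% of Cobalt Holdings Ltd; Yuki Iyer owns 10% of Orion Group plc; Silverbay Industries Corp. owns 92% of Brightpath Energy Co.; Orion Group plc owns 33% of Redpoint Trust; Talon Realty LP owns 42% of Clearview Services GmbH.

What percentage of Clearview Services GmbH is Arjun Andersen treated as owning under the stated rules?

By parent–child attribution (R2), Arjun Andersen is treated as also owning Zara Andersen's interest in Silverbay Industries Corp, giving 40% + 60% = 100%.
Chain via Orion Group plc → Redpoint Trust → Talon Realty LP (R3): 49% × 33% × 71% × 42% = 4.821894% of Clearview Services GmbH.
Chain via Silverbay Industries Corp. → Brightpath Energy Co. → Cobalt Holdings Ltd (R3): 100% × 92% × 85% × 43% = 33.626% of Clearview Services GmbH.
Aggregating (R1): 4.821894% + 33.626% = 38.447894%.

38.447894%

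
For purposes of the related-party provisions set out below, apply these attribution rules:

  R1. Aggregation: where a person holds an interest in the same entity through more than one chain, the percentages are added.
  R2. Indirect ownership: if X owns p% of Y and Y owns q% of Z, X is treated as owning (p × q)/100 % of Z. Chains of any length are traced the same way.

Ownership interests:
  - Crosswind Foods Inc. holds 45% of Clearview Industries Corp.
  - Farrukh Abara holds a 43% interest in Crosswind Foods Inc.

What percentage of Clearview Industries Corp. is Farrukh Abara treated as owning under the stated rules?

19.35%

Chain via Crosswind Foods Inc. (R2): 43% × 45% = 19.35% of Clearview Industries Corp.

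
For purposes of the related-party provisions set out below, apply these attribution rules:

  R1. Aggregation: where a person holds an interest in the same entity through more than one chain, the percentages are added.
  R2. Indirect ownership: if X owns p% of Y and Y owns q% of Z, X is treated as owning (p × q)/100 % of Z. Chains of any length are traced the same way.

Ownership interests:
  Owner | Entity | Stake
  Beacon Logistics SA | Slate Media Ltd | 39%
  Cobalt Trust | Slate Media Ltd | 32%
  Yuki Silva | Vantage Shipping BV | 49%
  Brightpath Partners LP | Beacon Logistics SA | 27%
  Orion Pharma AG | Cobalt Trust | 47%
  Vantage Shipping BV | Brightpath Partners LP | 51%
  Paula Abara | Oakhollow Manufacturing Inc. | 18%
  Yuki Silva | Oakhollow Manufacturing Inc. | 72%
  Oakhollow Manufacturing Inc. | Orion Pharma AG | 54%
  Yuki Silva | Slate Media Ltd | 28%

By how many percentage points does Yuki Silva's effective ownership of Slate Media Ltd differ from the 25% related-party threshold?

Chain via Oakhollow Manufacturing Inc. → Orion Pharma AG → Cobalt Trust (R2): 72% × 54% × 47% × 32% = 5.847552% of Slate Media Ltd.
Chain via Vantage Shipping BV → Brightpath Partners LP → Beacon Logistics SA (R2): 49% × 51% × 27% × 39% = 2.631447% of Slate Media Ltd.
Direct interest in Slate Media Ltd: 28%.
Aggregating (R1): 5.847552% + 2.631447% + 28% = 36.478999%.
36.478999% exceeds the 25% threshold by 11.478999 percentage points.

11.478999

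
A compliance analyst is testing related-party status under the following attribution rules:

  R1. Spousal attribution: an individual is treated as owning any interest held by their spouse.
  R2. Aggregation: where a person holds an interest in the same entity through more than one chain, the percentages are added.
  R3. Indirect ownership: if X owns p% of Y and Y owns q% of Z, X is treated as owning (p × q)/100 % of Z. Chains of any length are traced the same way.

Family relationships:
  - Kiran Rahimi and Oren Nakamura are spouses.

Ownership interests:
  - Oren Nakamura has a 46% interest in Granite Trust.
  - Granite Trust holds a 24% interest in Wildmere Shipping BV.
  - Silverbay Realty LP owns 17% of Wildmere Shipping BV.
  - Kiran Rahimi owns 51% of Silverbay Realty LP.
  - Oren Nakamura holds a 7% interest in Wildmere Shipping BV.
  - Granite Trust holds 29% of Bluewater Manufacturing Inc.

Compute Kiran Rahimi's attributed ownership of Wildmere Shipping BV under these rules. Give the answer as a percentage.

26.71%

By spousal attribution (R1), Kiran Rahimi is treated as owning Oren Nakamura's 46% interest in Granite Trust.
By spousal attribution (R1), Kiran Rahimi is treated as owning Oren Nakamura's 7% interest in Wildmere Shipping BV.
Chain via Silverbay Realty LP (R3): 51% × 17% = 8.67% of Wildmere Shipping BV.
Chain via Granite Trust (R3): 46% × 24% = 11.04% of Wildmere Shipping BV.
Direct interest in Wildmere Shipping BV: 7%.
Aggregating (R2): 8.67% + 11.04% + 7% = 26.71%.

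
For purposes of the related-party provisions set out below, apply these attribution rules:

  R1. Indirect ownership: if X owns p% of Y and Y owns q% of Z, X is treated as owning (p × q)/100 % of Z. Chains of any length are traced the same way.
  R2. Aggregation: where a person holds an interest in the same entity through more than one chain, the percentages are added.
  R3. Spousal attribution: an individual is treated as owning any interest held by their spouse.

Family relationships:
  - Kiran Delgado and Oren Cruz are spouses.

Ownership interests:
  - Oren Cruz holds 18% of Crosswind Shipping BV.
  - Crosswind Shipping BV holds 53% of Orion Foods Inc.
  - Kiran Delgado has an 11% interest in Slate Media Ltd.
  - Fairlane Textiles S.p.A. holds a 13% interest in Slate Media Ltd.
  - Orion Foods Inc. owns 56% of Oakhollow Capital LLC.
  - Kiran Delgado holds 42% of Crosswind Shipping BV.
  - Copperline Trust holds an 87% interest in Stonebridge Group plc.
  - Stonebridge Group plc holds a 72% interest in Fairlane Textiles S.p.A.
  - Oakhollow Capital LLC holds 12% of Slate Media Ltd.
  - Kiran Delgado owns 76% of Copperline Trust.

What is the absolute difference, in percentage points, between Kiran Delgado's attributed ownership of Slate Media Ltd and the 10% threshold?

9.325792

By spousal attribution (R3), Kiran Delgado is treated as also owning Oren Cruz's interest in Crosswind Shipping BV, giving 42% + 18% = 60%.
Chain via Copperline Trust → Stonebridge Group plc → Fairlane Textiles S.p.A. (R1): 76% × 87% × 72% × 13% = 6.188832% of Slate Media Ltd.
Chain via Crosswind Shipping BV → Orion Foods Inc. → Oakhollow Capital LLC (R1): 60% × 53% × 56% × 12% = 2.13696% of Slate Media Ltd.
Direct interest in Slate Media Ltd: 11%.
Aggregating (R2): 6.188832% + 2.13696% + 11% = 19.325792%.
19.325792% exceeds the 10% threshold by 9.325792 percentage points.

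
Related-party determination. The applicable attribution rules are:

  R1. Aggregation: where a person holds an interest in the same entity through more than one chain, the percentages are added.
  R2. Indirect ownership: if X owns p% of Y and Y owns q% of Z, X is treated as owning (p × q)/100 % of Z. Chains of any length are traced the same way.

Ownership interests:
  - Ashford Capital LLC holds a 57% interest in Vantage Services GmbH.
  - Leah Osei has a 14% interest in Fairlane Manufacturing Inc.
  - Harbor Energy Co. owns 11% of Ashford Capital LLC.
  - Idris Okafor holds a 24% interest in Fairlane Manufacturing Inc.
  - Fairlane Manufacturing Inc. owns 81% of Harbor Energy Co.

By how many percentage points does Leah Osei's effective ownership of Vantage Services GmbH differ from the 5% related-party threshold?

4.288982

Chain via Fairlane Manufacturing Inc. → Harbor Energy Co. → Ashford Capital LLC (R2): 14% × 81% × 11% × 57% = 0.711018% of Vantage Services GmbH.
0.711018% falls short of the 5% threshold by 4.288982 percentage points.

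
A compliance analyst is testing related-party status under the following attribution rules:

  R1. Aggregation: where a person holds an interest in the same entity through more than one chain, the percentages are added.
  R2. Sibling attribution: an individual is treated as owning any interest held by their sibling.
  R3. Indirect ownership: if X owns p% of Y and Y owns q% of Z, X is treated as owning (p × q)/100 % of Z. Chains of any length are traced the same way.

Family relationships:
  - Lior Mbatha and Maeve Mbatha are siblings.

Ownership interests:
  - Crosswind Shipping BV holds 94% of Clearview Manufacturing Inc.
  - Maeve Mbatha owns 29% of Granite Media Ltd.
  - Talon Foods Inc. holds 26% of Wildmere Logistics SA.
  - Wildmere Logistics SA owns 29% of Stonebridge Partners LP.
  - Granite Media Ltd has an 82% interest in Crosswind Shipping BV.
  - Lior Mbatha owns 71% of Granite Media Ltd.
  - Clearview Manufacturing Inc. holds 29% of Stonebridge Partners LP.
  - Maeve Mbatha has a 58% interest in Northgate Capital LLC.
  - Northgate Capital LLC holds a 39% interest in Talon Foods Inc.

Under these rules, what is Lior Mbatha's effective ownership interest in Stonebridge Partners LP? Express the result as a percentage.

24.058748%

By sibling attribution (R2), Lior Mbatha is treated as also owning Maeve Mbatha's interest in Granite Media Ltd, giving 71% + 29% = 100%.
By sibling attribution (R2), Lior Mbatha is treated as owning Maeve Mbatha's 58% interest in Northgate Capital LLC.
Chain via Granite Media Ltd → Crosswind Shipping BV → Clearview Manufacturing Inc. (R3): 100% × 82% × 94% × 29% = 22.3532% of Stonebridge Partners LP.
Chain via Northgate Capital LLC → Talon Foods Inc. → Wildmere Logistics SA (R3): 58% × 39% × 26% × 29% = 1.705548% of Stonebridge Partners LP.
Aggregating (R1): 22.3532% + 1.705548% = 24.058748%.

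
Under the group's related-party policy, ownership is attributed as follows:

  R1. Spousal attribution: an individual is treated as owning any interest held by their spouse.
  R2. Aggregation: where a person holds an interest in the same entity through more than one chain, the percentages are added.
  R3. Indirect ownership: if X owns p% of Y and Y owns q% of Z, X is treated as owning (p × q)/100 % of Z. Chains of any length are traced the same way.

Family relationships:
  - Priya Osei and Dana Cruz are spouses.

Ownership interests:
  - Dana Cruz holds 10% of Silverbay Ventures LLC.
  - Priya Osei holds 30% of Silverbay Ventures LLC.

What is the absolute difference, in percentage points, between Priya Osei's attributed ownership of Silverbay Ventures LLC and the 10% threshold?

By spousal attribution (R1), Priya Osei is treated as also owning Dana Cruz's interest in Silverbay Ventures LLC, giving 30% + 10% = 40%.
Direct interest in Silverbay Ventures LLC: 40%.
40% exceeds the 10% threshold by 30 percentage points.

30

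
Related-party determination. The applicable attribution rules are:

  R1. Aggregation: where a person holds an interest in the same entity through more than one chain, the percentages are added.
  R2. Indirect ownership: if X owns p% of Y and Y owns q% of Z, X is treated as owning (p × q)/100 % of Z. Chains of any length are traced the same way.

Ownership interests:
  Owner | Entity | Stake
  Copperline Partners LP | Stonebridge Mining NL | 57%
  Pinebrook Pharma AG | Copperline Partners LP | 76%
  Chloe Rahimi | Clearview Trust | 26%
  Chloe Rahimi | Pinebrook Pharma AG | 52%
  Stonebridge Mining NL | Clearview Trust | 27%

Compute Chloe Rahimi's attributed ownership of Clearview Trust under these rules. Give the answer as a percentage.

32.082128%

Chain via Pinebrook Pharma AG → Copperline Partners LP → Stonebridge Mining NL (R2): 52% × 76% × 57% × 27% = 6.082128% of Clearview Trust.
Direct interest in Clearview Trust: 26%.
Aggregating (R1): 6.082128% + 26% = 32.082128%.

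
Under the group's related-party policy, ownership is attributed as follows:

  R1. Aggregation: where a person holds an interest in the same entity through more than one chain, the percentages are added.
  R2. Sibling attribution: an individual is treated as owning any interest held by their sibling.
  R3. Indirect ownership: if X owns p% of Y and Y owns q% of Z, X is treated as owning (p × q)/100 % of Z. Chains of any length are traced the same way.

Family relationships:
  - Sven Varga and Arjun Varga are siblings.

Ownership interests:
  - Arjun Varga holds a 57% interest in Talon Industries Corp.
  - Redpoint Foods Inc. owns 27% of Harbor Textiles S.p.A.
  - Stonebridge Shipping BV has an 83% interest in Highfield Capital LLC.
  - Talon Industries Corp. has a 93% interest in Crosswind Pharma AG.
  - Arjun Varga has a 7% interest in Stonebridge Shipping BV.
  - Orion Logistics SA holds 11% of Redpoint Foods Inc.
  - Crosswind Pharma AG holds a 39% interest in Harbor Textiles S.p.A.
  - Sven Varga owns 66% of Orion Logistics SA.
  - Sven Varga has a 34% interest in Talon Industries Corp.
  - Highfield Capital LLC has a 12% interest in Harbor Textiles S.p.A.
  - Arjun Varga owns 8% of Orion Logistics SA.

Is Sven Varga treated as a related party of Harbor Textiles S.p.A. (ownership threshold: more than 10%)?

Yes

By sibling attribution (R2), Sven Varga is treated as also owning Arjun Varga's interest in Talon Industries Corp, giving 34% + 57% = 91%.
By sibling attribution (R2), Sven Varga is treated as also owning Arjun Varga's interest in Orion Logistics SA, giving 66% + 8% = 74%.
By sibling attribution (R2), Sven Varga is treated as owning Arjun Varga's 7% interest in Stonebridge Shipping BV.
Chain via Talon Industries Corp. → Crosswind Pharma AG (R3): 91% × 93% × 39% = 33.0057% of Harbor Textiles S.p.A.
Chain via Orion Logistics SA → Redpoint Foods Inc. (R3): 74% × 11% × 27% = 2.1978% of Harbor Textiles S.p.A.
Chain via Stonebridge Shipping BV → Highfield Capital LLC (R3): 7% × 83% × 12% = 0.6972% of Harbor Textiles S.p.A.
Aggregating (R1): 33.0057% + 2.1978% + 0.6972% = 35.9007%.
35.9007% exceeds the 10% threshold, so Sven is a related party to Harbor Textiles S.p.A.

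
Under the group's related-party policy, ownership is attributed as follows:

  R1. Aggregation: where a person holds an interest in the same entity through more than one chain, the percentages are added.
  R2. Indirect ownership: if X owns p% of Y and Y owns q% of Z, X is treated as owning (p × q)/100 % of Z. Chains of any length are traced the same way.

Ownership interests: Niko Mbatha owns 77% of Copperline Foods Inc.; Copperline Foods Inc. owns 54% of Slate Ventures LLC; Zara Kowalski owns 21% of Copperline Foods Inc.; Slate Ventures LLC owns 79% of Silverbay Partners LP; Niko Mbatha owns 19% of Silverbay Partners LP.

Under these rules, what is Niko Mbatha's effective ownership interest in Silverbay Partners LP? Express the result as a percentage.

51.8482%

Chain via Copperline Foods Inc. → Slate Ventures LLC (R2): 77% × 54% × 79% = 32.8482% of Silverbay Partners LP.
Direct interest in Silverbay Partners LP: 19%.
Aggregating (R1): 32.8482% + 19% = 51.8482%.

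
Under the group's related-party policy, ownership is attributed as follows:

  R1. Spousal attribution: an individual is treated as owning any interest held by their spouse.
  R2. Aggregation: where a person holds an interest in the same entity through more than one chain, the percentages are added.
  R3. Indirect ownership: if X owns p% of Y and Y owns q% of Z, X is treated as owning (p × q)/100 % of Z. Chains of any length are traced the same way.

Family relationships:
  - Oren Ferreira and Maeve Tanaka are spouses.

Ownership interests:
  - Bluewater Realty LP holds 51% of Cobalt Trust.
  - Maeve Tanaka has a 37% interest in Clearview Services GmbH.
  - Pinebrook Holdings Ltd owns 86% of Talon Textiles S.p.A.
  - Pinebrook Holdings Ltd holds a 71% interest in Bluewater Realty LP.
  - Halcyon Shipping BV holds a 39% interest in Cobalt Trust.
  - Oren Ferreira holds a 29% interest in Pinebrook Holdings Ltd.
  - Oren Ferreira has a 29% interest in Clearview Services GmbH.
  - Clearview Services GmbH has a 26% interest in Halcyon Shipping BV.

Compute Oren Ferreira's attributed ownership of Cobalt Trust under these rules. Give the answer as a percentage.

17.1933%

By spousal attribution (R1), Oren Ferreira is treated as also owning Maeve Tanaka's interest in Clearview Services GmbH, giving 29% + 37% = 66%.
Chain via Clearview Services GmbH → Halcyon Shipping BV (R3): 66% × 26% × 39% = 6.6924% of Cobalt Trust.
Chain via Pinebrook Holdings Ltd → Bluewater Realty LP (R3): 29% × 71% × 51% = 10.5009% of Cobalt Trust.
Aggregating (R2): 6.6924% + 10.5009% = 17.1933%.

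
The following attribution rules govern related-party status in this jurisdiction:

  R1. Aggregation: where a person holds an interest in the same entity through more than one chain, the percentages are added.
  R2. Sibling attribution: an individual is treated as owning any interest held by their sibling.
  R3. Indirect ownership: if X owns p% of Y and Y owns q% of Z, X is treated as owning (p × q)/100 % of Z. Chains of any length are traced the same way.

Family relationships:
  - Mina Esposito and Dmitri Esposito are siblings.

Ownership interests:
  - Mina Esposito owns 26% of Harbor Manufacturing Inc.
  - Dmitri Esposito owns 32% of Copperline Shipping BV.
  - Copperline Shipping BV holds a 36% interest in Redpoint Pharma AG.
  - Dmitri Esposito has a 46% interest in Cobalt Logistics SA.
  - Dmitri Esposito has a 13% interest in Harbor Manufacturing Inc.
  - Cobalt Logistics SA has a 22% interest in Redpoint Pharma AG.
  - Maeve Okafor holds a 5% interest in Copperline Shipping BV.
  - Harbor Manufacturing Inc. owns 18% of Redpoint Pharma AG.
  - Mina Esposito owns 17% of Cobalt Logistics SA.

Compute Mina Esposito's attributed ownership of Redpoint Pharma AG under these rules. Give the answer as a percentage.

32.4%

By sibling attribution (R2), Mina Esposito is treated as also owning Dmitri Esposito's interest in Harbor Manufacturing Inc, giving 26% + 13% = 39%.
By sibling attribution (R2), Mina Esposito is treated as also owning Dmitri Esposito's interest in Cobalt Logistics SA, giving 17% + 46% = 63%.
By sibling attribution (R2), Mina Esposito is treated as owning Dmitri Esposito's 32% interest in Copperline Shipping BV.
Chain via Harbor Manufacturing Inc. (R3): 39% × 18% = 7.02% of Redpoint Pharma AG.
Chain via Cobalt Logistics SA (R3): 63% × 22% = 13.86% of Redpoint Pharma AG.
Chain via Copperline Shipping BV (R3): 32% × 36% = 11.52% of Redpoint Pharma AG.
Aggregating (R1): 7.02% + 13.86% + 11.52% = 32.4%.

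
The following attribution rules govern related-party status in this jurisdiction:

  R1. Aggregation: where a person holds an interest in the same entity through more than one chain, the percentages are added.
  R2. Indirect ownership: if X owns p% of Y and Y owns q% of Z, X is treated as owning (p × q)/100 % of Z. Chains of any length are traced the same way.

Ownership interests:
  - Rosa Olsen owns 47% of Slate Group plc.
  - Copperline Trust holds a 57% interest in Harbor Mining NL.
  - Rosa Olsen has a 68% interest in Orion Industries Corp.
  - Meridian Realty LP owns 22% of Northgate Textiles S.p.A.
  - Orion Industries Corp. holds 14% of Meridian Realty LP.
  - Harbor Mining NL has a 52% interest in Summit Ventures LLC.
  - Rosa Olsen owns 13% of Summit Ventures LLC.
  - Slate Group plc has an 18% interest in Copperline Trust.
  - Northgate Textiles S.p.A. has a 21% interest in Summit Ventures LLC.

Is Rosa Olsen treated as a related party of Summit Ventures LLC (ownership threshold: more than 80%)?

No

Chain via Orion Industries Corp. → Meridian Realty LP → Northgate Textiles S.p.A. (R2): 68% × 14% × 22% × 21% = 0.439824% of Summit Ventures LLC.
Chain via Slate Group plc → Copperline Trust → Harbor Mining NL (R2): 47% × 18% × 57% × 52% = 2.507544% of Summit Ventures LLC.
Direct interest in Summit Ventures LLC: 13%.
Aggregating (R1): 0.439824% + 2.507544% + 13% = 15.947368%.
15.947368% does not exceed the 80% threshold, so Rosa is not a related party to Summit Ventures LLC.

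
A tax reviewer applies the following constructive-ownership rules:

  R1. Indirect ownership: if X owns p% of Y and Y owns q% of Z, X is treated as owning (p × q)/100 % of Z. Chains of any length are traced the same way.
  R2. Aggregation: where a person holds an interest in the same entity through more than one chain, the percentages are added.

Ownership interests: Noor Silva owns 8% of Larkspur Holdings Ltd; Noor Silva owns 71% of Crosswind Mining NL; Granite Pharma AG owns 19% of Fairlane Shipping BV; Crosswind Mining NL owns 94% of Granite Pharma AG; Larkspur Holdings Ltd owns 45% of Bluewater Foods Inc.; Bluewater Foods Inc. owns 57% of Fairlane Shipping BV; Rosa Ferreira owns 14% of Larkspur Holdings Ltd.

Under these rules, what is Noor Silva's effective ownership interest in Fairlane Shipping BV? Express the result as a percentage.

14.7326%

Chain via Crosswind Mining NL → Granite Pharma AG (R1): 71% × 94% × 19% = 12.6806% of Fairlane Shipping BV.
Chain via Larkspur Holdings Ltd → Bluewater Foods Inc. (R1): 8% × 45% × 57% = 2.052% of Fairlane Shipping BV.
Aggregating (R2): 12.6806% + 2.052% = 14.7326%.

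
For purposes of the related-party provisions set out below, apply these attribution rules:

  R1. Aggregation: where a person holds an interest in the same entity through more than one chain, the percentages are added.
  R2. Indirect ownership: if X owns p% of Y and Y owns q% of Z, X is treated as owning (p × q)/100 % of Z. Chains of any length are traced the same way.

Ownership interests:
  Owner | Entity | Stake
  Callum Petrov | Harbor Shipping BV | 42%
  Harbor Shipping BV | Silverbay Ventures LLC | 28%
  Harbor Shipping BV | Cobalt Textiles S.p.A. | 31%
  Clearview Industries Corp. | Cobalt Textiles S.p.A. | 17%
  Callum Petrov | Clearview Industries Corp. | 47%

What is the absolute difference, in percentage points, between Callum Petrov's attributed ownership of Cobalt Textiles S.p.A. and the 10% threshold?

11.01

Chain via Harbor Shipping BV (R2): 42% × 31% = 13.02% of Cobalt Textiles S.p.A.
Chain via Clearview Industries Corp. (R2): 47% × 17% = 7.99% of Cobalt Textiles S.p.A.
Aggregating (R1): 13.02% + 7.99% = 21.01%.
21.01% exceeds the 10% threshold by 11.01 percentage points.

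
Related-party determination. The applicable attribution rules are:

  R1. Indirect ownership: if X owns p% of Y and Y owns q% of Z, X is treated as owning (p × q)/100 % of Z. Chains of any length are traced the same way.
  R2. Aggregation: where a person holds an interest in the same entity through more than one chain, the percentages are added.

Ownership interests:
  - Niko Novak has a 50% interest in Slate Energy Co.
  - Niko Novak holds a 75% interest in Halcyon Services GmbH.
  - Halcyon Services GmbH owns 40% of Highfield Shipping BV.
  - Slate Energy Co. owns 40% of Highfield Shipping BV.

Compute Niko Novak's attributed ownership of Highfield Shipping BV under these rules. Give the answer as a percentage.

Chain via Halcyon Services GmbH (R1): 75% × 40% = 30% of Highfield Shipping BV.
Chain via Slate Energy Co. (R1): 50% × 40% = 20% of Highfield Shipping BV.
Aggregating (R2): 30% + 20% = 50%.

50%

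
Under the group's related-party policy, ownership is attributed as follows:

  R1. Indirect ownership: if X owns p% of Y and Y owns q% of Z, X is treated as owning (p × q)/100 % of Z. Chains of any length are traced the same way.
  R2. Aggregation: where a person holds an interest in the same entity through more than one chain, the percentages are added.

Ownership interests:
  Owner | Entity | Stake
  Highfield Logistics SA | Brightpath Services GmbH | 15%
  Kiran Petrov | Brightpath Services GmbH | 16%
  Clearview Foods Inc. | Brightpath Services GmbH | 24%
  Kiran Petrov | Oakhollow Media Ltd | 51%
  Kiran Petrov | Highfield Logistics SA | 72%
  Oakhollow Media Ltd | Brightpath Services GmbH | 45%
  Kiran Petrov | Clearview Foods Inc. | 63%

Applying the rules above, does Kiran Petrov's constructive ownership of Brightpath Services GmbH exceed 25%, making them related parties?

Yes

Chain via Oakhollow Media Ltd (R1): 51% × 45% = 22.95% of Brightpath Services GmbH.
Chain via Clearview Foods Inc. (R1): 63% × 24% = 15.12% of Brightpath Services GmbH.
Chain via Highfield Logistics SA (R1): 72% × 15% = 10.8% of Brightpath Services GmbH.
Direct interest in Brightpath Services GmbH: 16%.
Aggregating (R2): 22.95% + 15.12% + 10.8% + 16% = 64.87%.
64.87% exceeds the 25% threshold, so Kiran is a related party to Brightpath Services GmbH.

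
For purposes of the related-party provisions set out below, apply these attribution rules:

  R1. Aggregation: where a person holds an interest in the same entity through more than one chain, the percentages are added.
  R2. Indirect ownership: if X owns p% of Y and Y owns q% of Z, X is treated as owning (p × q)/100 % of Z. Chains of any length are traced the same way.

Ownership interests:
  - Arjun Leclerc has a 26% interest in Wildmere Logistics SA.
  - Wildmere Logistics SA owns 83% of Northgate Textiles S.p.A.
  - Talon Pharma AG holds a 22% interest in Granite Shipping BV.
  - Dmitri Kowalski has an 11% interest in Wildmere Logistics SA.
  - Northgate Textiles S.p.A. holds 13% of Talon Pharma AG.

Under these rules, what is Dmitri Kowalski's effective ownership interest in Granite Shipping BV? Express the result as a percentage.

Chain via Wildmere Logistics SA → Northgate Textiles S.p.A. → Talon Pharma AG (R2): 11% × 83% × 13% × 22% = 0.261118% of Granite Shipping BV.

0.261118%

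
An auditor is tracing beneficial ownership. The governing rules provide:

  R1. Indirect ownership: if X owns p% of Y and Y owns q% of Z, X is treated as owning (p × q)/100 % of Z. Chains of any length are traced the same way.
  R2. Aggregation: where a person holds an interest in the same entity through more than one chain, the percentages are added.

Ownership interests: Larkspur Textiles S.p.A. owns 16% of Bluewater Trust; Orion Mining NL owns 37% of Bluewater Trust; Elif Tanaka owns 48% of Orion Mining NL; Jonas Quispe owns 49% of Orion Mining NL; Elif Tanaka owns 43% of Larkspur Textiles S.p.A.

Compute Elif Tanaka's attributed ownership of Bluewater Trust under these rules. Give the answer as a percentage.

Chain via Larkspur Textiles S.p.A. (R1): 43% × 16% = 6.88% of Bluewater Trust.
Chain via Orion Mining NL (R1): 48% × 37% = 17.76% of Bluewater Trust.
Aggregating (R2): 6.88% + 17.76% = 24.64%.

24.64%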